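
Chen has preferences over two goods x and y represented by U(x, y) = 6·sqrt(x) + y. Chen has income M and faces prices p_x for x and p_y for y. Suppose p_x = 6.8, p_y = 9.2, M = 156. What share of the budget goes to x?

share on x = 0.7181

Utility is quasi-linear in y; the FOC for x is 3/√x = p_x/p_y.
Thus x* = (3·p_y/p_x)² — independent of M — with the rest of income spent on y.
Plugging in: x* = (3·9.2/6.8)² = 16.474, y* = 4.7801.
Expenditure on x: 6.8·16.474 = 112.0235; share = 0.7181.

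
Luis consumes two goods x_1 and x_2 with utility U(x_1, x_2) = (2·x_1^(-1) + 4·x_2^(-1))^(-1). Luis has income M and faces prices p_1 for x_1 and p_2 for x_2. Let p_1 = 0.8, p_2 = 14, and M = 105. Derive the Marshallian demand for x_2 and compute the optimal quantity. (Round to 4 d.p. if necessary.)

MRS = MU_x_1/MU_x_2 = (1/2)·(x_2/x_1)^(2). Set equal to p_1/p_2.
Solve for the ratio: x_2/x_1 = [2·p_1/p_2]^(0.5).
With the ratio pinned down, the budget gives x_1* = M/(p_1 + p_2·(x_2/x_1)) and x_2* = (x_2/x_1)·x_1*.
Numerically x_2/x_1 = 0.338062, so x_1* = 105/(0.8 + 14·0.338062) = 18.9775 and x_2* = 0.338062·18.9775 = 6.4156.

x_2* = 6.4156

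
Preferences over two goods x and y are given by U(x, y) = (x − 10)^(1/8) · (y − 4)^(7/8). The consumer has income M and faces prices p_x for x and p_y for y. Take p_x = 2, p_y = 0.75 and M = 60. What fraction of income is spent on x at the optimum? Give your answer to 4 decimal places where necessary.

share on x = 0.4104

Let x' = x−10, y' = y−4. MRS = (1/7)·y'/x' = p_x/p_y.
Substituting into the budget: x* = 10 + 0.125·(M − 10·p_x − 4·p_y)/p_x, and y* = 4 + 0.875·(…)/p_y.
Discretionary income = 60 − 10·2 − 4·0.75 = 37; x* = 10 + 0.125·37/2 = 12.3125; y* = 4 + 0.875·37/0.75 = 47.1667.
Expenditure on x: 2·12.3125 = 24.625; share = 0.4104.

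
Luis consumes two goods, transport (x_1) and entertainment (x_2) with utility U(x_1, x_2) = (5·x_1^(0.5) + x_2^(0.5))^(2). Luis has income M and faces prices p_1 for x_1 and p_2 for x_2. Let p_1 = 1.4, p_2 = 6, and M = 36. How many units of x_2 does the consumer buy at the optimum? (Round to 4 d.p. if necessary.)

x_2* = 0.0555

Substitute x_2 = (x_2/x_1)·x_1 into the budget: x_1* = M/(p_1 + p_2·(x_2/x_1)).
Numerically x_2/x_1 = 0.002178, so x_1* = 36/(1.4 + 6·0.002178) = 25.4765 and x_2* = 0.002178·25.4765 = 0.0555.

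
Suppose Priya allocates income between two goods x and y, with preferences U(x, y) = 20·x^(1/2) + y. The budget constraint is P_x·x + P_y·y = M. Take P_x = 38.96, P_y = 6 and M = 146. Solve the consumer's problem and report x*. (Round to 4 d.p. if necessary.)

Set MRS = P_x/P_y: 10·x^(−1/2) = P_x/P_y.
Solve: √x = 10·P_y/P_x, so x*(P_x,P_y) = (10·P_y/P_x)², and y* = (M − P_x·x*)/P_y.
Plugging in: x* = (10·6/38.96)² = 2.3717.

x* = 2.3717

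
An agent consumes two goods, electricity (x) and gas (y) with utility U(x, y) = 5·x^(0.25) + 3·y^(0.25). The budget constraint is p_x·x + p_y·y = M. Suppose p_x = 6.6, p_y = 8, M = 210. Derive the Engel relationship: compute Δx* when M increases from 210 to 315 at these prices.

MRS = MU_x/MU_y = (5/3)·(y/x)^(0.75). Set equal to p_x/p_y.
Solve for the ratio: y/x = [(3/5)·p_x/p_y]^(4/3).
Substitute y = (y/x)·x into the budget: x* = M/(p_x + p_y·(y/x)).
Numerically y/x = 0.391568, so x* = 210/(6.6 + 8·0.391568) = 21.5771.
At M' = 315: x* = 32.3656. Change: 32.3656 − 21.5771 = 10.7885.

Δx* = 10.7885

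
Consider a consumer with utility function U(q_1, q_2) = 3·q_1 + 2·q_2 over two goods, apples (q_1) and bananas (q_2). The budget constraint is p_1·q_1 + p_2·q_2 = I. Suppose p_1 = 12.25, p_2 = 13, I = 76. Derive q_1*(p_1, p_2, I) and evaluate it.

q_1* = 6.2041

Linear utility — the consumer picks whichever good has higher MU/price: 3/12.25 = 0.2449 vs 2/13 = 0.1538.
q_1 gives more utility per dollar, so spend all income on q_1: q_1* = I/p_1, q_2* = 0.
Numerically: q_1* = 6.2041, q_2* = 0.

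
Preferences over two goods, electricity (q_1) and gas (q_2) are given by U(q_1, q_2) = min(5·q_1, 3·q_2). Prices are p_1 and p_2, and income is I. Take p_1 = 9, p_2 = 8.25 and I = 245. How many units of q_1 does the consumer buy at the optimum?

With perfect complements, no substitution: consume in ratio q_1:q_2 = 3:5.
Budget: p_1·q_1 + p_2·(5/3)·q_1 = I, so (3·p_1 + 5·p_2)·q_1 = 3·I.
Demand: q_1*(p_1,p_2,I) = 3·I/(3·p_1 + 5·p_2), q_2* = 5·I/(3·p_1 + 5·p_2).
Here 3·9 + 5·8.25 = 68.25, giving q_1* = 10.7692.

q_1* = 10.7692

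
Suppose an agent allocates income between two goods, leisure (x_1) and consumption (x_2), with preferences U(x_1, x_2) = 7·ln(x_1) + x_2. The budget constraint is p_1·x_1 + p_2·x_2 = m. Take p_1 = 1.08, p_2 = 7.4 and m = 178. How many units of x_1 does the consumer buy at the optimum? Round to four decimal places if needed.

MU_x_1 = 7/x_1, MU_x_2 = 1. Tangency: 7/x_1 = p_1/p_2.
So x_1*(p_1,p_2) = 7·p_2/p_1, independent of income; and x_2* = (m − 7·p_2)/p_2.
At the given prices: x_1* = 7·7.4/1.08 = 47.963.

x_1* = 47.963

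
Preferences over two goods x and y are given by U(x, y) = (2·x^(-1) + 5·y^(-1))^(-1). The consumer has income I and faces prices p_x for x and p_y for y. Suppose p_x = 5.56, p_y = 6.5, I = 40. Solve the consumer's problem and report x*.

x* = 2.6551

Numerically y/x = 1.462348, so x* = 40/(5.56 + 6.5·1.462348) = 2.6551.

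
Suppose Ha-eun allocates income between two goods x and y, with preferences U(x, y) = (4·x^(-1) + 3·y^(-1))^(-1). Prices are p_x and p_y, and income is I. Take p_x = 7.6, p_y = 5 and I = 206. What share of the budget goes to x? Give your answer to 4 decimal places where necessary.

share on x = 0.5874

MRS = MU_x/MU_y = (4/3)·(y/x)^(2). Set equal to p_x/p_y.
Hence y/x = ((3/4)·p_x/p_y)^(1/(2)), i.e. raised to the 0.5 power.
Substitute y = (y/x)·x into the budget: x* = I/(p_x + p_y·(y/x)).
Numerically y/x = 1.067708, so x* = 206/(7.6 + 5·1.067708) = 15.9214 and y* = 1.067708·15.9214 = 16.9994.
Expenditure on x: 7.6·15.9214 = 121.0028; share = 0.5874.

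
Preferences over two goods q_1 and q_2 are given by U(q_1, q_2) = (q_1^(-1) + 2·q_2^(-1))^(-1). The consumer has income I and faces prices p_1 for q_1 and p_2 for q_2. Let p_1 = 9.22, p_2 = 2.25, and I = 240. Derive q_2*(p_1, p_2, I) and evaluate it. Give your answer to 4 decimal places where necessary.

q_2* = 43.8706

MU_q_1 ∝ q_1^(-2), MU_q_2 ∝ 2·q_2^(-2), so MRS = (1/2)·(q_2/q_1)^(2) = p_1/p_2.
Solve for the ratio: q_2/q_1 = [2·p_1/p_2]^(0.5).
With the ratio pinned down, the budget gives q_1* = I/(p_1 + p_2·(q_2/q_1)) and q_2* = (q_2/q_1)·q_1*.
Numerically q_2/q_1 = 2.862788, so q_1* = 240/(9.22 + 2.25·2.862788) = 15.3244 and q_2* = 2.862788·15.3244 = 43.8706.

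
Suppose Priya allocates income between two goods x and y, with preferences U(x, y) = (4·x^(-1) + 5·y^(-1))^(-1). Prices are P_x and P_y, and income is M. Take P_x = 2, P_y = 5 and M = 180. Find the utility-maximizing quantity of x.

x* = 32.5172

From the CES first-order condition, (4/5)·(y/x)^(2) = P_x/P_y.
Hence y/x = ((5/4)·P_x/P_y)^(1/(2)), i.e. raised to the 0.5 power.
With the ratio pinned down, the budget gives x* = M/(P_x + P_y·(y/x)) and y* = (y/x)·x*.
Numerically y/x = 0.707107, so x* = 180/(2 + 5·0.707107) = 32.5172.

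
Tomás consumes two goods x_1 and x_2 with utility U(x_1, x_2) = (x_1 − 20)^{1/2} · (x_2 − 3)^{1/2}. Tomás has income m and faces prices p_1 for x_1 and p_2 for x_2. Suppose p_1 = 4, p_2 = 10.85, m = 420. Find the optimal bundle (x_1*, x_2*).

x_1* = 58.4312, x_2* = 17.1682

After buying the subsistence bundle (20, 3), a share 0.5 of the remaining income goes to x_1: x_1* = 20 + 0.5·(m − 20p_1 − 3p_2)/p_1.
Discretionary income = 420 − 20·4 − 3·10.85 = 307.45; x_1* = 20 + 0.5·307.45/4 = 58.4312; x_2* = 3 + 0.5·307.45/10.85 = 17.1682.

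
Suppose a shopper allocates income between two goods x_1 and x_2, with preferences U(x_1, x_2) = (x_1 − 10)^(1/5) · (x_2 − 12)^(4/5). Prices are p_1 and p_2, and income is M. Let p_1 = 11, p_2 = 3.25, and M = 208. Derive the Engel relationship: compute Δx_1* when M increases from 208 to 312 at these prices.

Δx_1* = 1.8909

MRS = (1/4)·(x_2−12)/(x_1−10). Tangency with p_1/p_2 gives x_2−12 = 4·(p_1/p_2)·(x_1−10).
After buying the subsistence bundle (10, 12), a share 0.2 of the remaining income goes to x_1: x_1* = 10 + 0.2·(M − 10p_1 − 12p_2)/p_1.
Discretionary income = 208 − 10·11 − 12·3.25 = 59; x_1* = 10 + 0.2·59/11 = 11.0727.
At M' = 312: x_1* = 12.9636. Change: 12.9636 − 11.0727 = 1.8909.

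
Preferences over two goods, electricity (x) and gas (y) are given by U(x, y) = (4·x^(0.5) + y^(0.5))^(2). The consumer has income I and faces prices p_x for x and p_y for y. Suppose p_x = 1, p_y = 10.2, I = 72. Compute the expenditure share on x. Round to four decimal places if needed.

share on x = 0.9939

MU_x ∝ 4·x^(-0.5), MU_y ∝ y^(-0.5), so MRS = 4·(y/x)^(0.5) = p_x/p_y.
Hence y/x = ((1/4)·p_x/p_y)^(1/(0.5)), i.e. raised to the 2 power.
With the ratio pinned down, the budget gives x* = I/(p_x + p_y·(y/x)) and y* = (y/x)·x*.
Numerically y/x = 0.000601, so x* = 72/(1 + 10.2·0.000601) = 71.5615 and y* = 0.000601·71.5615 = 0.043.
Expenditure on x: 1·71.5615 = 71.5615; share = 0.9939.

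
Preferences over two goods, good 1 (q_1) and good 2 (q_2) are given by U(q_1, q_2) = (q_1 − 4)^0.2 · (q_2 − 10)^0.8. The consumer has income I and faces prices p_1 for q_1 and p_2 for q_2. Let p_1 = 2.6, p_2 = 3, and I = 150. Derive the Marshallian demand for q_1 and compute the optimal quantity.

After buying the subsistence bundle (4, 10), a share 0.2 of the remaining income goes to q_1: q_1* = 4 + 0.2·(I − 4p_1 − 10p_2)/p_1.
Discretionary income = 150 − 4·2.6 − 10·3 = 109.6; q_1* = 4 + 0.2·109.6/2.6 = 12.4308.

q_1* = 12.4308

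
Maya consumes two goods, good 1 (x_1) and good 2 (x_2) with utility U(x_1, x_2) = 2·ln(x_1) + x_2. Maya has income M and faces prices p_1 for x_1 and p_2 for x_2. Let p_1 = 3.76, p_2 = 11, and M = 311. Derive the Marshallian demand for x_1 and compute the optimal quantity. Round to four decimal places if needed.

x_1* = 5.8511

So x_1*(p_1,p_2) = 2·p_2/p_1, independent of income; and x_2* = (M − 2·p_2)/p_2.
At the given prices: x_1* = 2·11/3.76 = 5.8511.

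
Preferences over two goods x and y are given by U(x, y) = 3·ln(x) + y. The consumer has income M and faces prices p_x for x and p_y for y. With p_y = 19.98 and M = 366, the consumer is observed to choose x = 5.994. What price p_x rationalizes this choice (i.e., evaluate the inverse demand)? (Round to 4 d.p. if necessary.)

p_x = 10

Set MRS = p_x/p_y: (3/x)/1 = p_x/p_y.
So x*(p_x,p_y) = 3·p_y/p_x, independent of income; and y* = (M − 3·p_y)/p_y.
Set x* = 5.994 in the demand function and solve for p_x: p_x = 10.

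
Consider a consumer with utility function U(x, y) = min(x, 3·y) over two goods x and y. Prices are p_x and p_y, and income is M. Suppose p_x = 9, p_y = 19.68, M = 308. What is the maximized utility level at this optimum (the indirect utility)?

Leontief preferences: the optimum is at the kink where x/3 = y/1, i.e. y = (1/3)·x.
Budget: p_x·x + p_y·(1/3)·x = M, so (3·p_x + p_y)·x = 3·M.
Demand: x*(p_x,p_y,M) = 3·M/(3·p_x + p_y), y* = M/(3·p_x + p_y).
Here 3·9 + 19.68 = 46.68, giving x* = 19.7943 and y* = 6.5981.
Utility at the optimum: U(19.7943, 6.5981) = 19.7943.

V = 19.7943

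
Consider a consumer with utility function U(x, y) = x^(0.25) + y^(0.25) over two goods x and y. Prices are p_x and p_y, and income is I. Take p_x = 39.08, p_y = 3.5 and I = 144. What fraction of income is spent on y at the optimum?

share on y = 0.6909

MRS = MU_x/MU_y = (y/x)^(0.75). Set equal to p_x/p_y.
Solve for the ratio: y/x = [p_x/p_y]^(4/3).
Substitute y = (y/x)·x into the budget: x* = I/(p_x + p_y·(y/x)).
Numerically y/x = 24.956404, so x* = 144/(39.08 + 3.5·24.956404) = 1.139 and y* = 24.956404·1.139 = 28.4252.
Expenditure on y: 3.5·28.4252 = 99.4881; share = 0.6909.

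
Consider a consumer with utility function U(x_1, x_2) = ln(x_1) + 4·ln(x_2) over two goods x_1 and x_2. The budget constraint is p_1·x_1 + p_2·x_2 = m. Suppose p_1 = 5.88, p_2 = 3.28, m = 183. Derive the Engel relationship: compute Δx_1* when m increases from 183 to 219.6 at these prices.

MU_x_1/MU_x_2 = (x_2)/(4·x_1); tangency sets this equal to p_1/p_2.
So p_2·x_2 = 4·p_1·x_1; combined with the budget, a share 0.2 of income goes to x_1.
Demand: x_1*(p_1,p_2,m) = 0.2·m/p_1 and x_2* = 0.8·m/p_2.
At p_1=5.88, p_2=3.28, m=183: x_1* = 0.2·183/5.88 = 6.2245.
At m' = 219.6: x_1* = 7.4694. Change: 7.4694 − 6.2245 = 1.2449.

Δx_1* = 1.2449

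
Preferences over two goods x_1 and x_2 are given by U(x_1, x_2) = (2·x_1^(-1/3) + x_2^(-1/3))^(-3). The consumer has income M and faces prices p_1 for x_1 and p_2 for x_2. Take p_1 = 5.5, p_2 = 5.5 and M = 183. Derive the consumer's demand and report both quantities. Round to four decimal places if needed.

x_1* = 20.8658, x_2* = 12.4069

From the CES first-order condition, 2·(x_2/x_1)^(4/3) = p_1/p_2.
Hence x_2/x_1 = ((1/2)·p_1/p_2)^(1/(4/3)), i.e. raised to the 0.75 power.
Substitute x_2 = (x_2/x_1)·x_1 into the budget: x_1* = M/(p_1 + p_2·(x_2/x_1)).
Numerically x_2/x_1 = 0.594604, so x_1* = 183/(5.5 + 5.5·0.594604) = 20.8658 and x_2* = 0.594604·20.8658 = 12.4069.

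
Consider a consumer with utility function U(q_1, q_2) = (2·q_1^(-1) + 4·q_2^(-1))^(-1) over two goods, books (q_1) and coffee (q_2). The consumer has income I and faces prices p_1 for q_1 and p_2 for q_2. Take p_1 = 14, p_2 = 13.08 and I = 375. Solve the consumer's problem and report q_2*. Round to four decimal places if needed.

MU_q_1 ∝ 2·q_1^(-2), MU_q_2 ∝ 4·q_2^(-2), so MRS = (1/2)·(q_2/q_1)^(2) = p_1/p_2.
Solve for the ratio: q_2/q_1 = [2·p_1/p_2]^(0.5).
With the ratio pinned down, the budget gives q_1* = I/(p_1 + p_2·(q_2/q_1)) and q_2* = (q_2/q_1)·q_1*.
Numerically q_2/q_1 = 1.463104, so q_1* = 375/(14 + 13.08·1.463104) = 11.3165 and q_2* = 1.463104·11.3165 = 16.5572.

q_2* = 16.5572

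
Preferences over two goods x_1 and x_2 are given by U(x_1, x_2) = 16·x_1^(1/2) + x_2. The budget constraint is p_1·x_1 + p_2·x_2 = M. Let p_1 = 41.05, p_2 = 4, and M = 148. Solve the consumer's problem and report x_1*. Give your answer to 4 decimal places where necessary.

x_1* = 0.6077

Set MRS = p_1/p_2: 8·x_1^(−1/2) = p_1/p_2.
Solve: √x_1 = 8·p_2/p_1, so x_1*(p_1,p_2) = (8·p_2/p_1)², and x_2* = (M − p_1·x_1*)/p_2.
Plugging in: x_1* = (8·4/41.05)² = 0.6077.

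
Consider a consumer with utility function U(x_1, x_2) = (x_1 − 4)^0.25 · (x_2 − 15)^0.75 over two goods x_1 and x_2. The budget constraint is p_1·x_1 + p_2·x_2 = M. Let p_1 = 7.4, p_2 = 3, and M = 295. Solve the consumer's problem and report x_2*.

After buying the subsistence bundle (4, 15), a share 0.25 of the remaining income goes to x_1: x_1* = 4 + 0.25·(M − 4p_1 − 15p_2)/p_1.
Discretionary income = 295 − 4·7.4 − 15·3 = 220.4; x_2* = 15 + 0.75·220.4/3 = 70.1.

x_2* = 70.1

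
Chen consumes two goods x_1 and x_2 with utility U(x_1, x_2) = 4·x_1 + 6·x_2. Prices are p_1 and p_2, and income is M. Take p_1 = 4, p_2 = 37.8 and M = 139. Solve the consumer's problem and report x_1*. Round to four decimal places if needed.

Perfect substitutes: compare marginal utility per dollar. 4/p_1 vs 6/p_2 → 1 vs 0.1587.
x_1 gives more utility per dollar, so spend all income on x_1: x_1* = M/p_1, x_2* = 0.
Numerically: x_1* = 34.75, x_2* = 0.

x_1* = 34.75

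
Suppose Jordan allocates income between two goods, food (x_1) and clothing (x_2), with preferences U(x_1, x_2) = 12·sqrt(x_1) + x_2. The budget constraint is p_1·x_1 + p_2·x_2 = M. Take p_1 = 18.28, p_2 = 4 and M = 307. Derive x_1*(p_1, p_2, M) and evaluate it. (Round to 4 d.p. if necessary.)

x_1* = 1.7237

Set MRS = p_1/p_2: 6·x_1^(−1/2) = p_1/p_2.
Thus x_1* = (6·p_2/p_1)² — independent of M — with the rest of income spent on x_2.
Plugging in: x_1* = (6·4/18.28)² = 1.7237.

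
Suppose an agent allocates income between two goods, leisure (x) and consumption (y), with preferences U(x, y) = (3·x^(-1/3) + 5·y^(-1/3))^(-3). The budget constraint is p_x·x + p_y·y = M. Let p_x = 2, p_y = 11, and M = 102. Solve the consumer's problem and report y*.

MRS = MU_x/MU_y = (3/5)·(y/x)^(4/3). Set equal to p_x/p_y.
Hence y/x = ((5/3)·p_x/p_y)^(1/(4/3)), i.e. raised to the 0.75 power.
With the ratio pinned down, the budget gives x* = M/(p_x + p_y·(y/x)) and y* = (y/x)·x*.
Numerically y/x = 0.408427, so x* = 102/(2 + 11·0.408427) = 15.71 and y* = 0.408427·15.71 = 6.4164.

y* = 6.4164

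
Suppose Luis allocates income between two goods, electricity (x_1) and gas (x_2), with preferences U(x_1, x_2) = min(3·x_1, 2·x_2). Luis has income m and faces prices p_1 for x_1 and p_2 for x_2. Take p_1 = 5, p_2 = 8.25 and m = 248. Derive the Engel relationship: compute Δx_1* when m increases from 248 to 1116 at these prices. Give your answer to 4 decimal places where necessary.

Leontief preferences: the optimum is at the kink where x_1/2 = x_2/3, i.e. x_2 = (3/2)·x_1.
Budget: p_1·x_1 + p_2·(3/2)·x_1 = m, so (2·p_1 + 3·p_2)·x_1 = 2·m.
Demand: x_1*(p_1,p_2,m) = 2·m/(2·p_1 + 3·p_2), x_2* = 3·m/(2·p_1 + 3·p_2).
Here 2·5 + 3·8.25 = 34.75, giving x_1* = 14.2734.
At m' = 1116: x_1* = 64.2302. Change: 64.2302 − 14.2734 = 49.9568.

Δx_1* = 49.9568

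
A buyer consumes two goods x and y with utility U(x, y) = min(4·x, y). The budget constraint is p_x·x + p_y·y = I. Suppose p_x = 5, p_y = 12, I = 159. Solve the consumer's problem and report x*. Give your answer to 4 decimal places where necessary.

With perfect complements, no substitution: consume in ratio x:y = 1:4.
Budget: p_x·x + p_y·4·x = I, so (p_x + 4·p_y)·x = I.
Demand: x*(p_x,p_y,I) = I/(p_x + 4·p_y), y* = 4·I/(p_x + 4·p_y).
Here 5 + 4·12 = 53, giving x* = 3.

x* = 3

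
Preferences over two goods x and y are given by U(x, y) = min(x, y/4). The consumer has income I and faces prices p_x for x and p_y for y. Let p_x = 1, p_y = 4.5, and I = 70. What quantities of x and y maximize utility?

Leontief preferences: the optimum is at the kink where x/1 = y/4, i.e. y = 4·x.
Budget: p_x·x + p_y·4·x = I, so (p_x + 4·p_y)·x = I.
Demand: x*(p_x,p_y,I) = I/(p_x + 4·p_y), y* = 4·I/(p_x + 4·p_y).
Here 1 + 4·4.5 = 19, giving x* = 3.6842 and y* = 14.7368.

x* = 3.6842, y* = 14.7368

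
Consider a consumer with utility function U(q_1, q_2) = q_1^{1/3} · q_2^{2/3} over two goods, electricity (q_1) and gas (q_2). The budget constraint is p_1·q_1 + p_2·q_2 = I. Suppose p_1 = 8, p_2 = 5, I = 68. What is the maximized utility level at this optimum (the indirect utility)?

V = 6.1527

MU_q_1/MU_q_2 = (1/3·q_2)/(2/3·q_1); tangency sets this equal to p_1/p_2.
Rearranging, p_2·q_2 = 2·p_1·q_1. Substituting into the budget gives p_1·q_1·(1 + 2) = I.
Demand: q_1*(p_1,p_2,I) = 1/3·I/p_1 and q_2* = 2/3·I/p_2.
At p_1=8, p_2=5, I=68: q_1* = 1/3·68/8 = 2.8333, q_2* = 9.0667.
Utility at the optimum: U(2.8333, 9.0667) = 6.1527.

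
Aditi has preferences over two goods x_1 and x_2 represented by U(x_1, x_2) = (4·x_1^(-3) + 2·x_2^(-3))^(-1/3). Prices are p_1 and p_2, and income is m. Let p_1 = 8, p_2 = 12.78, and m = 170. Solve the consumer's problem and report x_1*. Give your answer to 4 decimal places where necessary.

x_1* = 9.6816

From the CES first-order condition, 2·(x_2/x_1)^(4) = p_1/p_2.
Hence x_2/x_1 = ((1/2)·p_1/p_2)^(1/(4)), i.e. raised to the 0.25 power.
With the ratio pinned down, the budget gives x_1* = m/(p_1 + p_2·(x_2/x_1)) and x_2* = (x_2/x_1)·x_1*.
Numerically x_2/x_1 = 0.747967, so x_1* = 170/(8 + 12.78·0.747967) = 9.6816.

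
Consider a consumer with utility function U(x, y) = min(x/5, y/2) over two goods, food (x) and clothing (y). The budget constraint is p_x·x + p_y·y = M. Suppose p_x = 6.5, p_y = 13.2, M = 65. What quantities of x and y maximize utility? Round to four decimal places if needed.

Leontief preferences: the optimum is at the kink where x/5 = y/2, i.e. y = (2/5)·x.
Budget: p_x·x + p_y·(2/5)·x = M, so (5·p_x + 2·p_y)·x = 5·M.
Demand: x*(p_x,p_y,M) = 5·M/(5·p_x + 2·p_y), y* = 2·M/(5·p_x + 2·p_y).
Here 5·6.5 + 2·13.2 = 58.9, giving x* = 5.5178 and y* = 2.2071.

x* = 5.5178, y* = 2.2071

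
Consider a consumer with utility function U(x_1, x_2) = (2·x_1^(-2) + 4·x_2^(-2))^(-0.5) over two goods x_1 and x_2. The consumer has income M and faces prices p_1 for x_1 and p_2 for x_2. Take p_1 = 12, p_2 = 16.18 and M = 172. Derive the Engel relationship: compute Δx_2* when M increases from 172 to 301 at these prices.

With the ratio pinned down, the budget gives x_1* = M/(p_1 + p_2·(x_2/x_1)) and x_2* = (x_2/x_1)·x_1*.
Numerically x_2/x_1 = 1.140453, so x_1* = 172/(12 + 16.18·1.140453) = 5.6481 and x_2* = 1.140453·5.6481 = 6.4414.
At M' = 301: x_2* = 11.2725. Change: 11.2725 − 6.4414 = 4.8311.

Δx_2* = 4.8311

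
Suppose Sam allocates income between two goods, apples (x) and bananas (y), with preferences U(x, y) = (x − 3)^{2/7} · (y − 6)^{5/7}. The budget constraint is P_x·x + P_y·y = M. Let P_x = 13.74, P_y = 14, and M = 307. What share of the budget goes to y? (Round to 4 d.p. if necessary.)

share on y = 0.6966

Discretionary income = 307 − 3·13.74 − 6·14 = 181.78; x* = 3 + 2/7·181.78/13.74 = 6.78; y* = 6 + 5/7·181.78/14 = 15.2745.
Expenditure on y: 14·15.2745 = 213.8429; share = 0.6966.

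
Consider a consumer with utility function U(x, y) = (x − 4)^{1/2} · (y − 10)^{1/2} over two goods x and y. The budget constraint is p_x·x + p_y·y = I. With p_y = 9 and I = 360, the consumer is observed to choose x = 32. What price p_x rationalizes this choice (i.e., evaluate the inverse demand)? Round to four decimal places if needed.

p_x = 4.5

Let x' = x−4, y' = y−10. MRS = y'/x' = p_x/p_y.
Substituting into the budget: x* = 4 + 0.5·(I − 4·p_x − 10·p_y)/p_x, and y* = 10 + 0.5·(…)/p_y.
Set x* = 32 in the demand function and solve for p_x: p_x = 4.5.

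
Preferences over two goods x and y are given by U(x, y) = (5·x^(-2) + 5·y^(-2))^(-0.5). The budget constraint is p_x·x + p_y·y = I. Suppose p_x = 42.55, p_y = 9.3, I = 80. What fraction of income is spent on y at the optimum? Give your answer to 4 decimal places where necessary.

From the CES first-order condition, (y/x)^(3) = p_x/p_y.
Hence y/x = (p_x/p_y)^(1/(3)), i.e. raised to the 1/3 power.
Substitute y = (y/x)·x into the budget: x* = I/(p_x + p_y·(y/x)).
Numerically y/x = 1.660118, so x* = 80/(42.55 + 9.3·1.660118) = 1.3796 and y* = 1.660118·1.3796 = 2.2902.
Expenditure on y: 9.3·2.2902 = 21.2993; share = 0.2662.

share on y = 0.2662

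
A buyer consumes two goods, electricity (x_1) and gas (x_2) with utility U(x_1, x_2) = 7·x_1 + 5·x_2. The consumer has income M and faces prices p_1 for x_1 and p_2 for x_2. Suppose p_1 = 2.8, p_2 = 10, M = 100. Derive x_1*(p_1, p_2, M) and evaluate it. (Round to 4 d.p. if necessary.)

x_1 gives more utility per dollar, so spend all income on x_1: x_1* = M/p_1, x_2* = 0.
Numerically: x_1* = 35.7143, x_2* = 0.

x_1* = 35.7143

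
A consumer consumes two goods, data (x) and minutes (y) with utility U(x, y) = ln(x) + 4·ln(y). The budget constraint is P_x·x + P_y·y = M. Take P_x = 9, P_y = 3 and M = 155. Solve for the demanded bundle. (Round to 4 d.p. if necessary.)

Demand: x*(P_x,P_y,M) = 0.2·M/P_x and y* = 0.8·M/P_y.
At P_x=9, P_y=3, M=155: x* = 0.2·155/9 = 3.4444, y* = 41.3333.

x* = 3.4444, y* = 41.3333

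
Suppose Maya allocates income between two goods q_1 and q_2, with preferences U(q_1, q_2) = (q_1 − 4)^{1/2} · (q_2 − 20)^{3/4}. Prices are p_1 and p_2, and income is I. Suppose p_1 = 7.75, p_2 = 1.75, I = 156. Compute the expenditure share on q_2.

share on q_2 = 0.5705

Let q_1' = q_1−4, q_2' = q_2−20. MRS = (2/3)·q_2'/q_1' = p_1/p_2.
After buying the subsistence bundle (4, 20), a share 0.4 of the remaining income goes to q_1: q_1* = 4 + 0.4·(I − 4p_1 − 20p_2)/p_1.
Discretionary income = 156 − 4·7.75 − 20·1.75 = 90; q_1* = 4 + 0.4·90/7.75 = 8.6452; q_2* = 20 + 0.6·90/1.75 = 50.8571.
Expenditure on q_2: 1.75·50.8571 = 89; share = 0.5705.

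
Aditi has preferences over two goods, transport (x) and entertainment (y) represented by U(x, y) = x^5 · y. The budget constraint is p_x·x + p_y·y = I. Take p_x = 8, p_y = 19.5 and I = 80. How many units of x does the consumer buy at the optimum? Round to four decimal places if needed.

x* = 8.3333

The MRS is 5·y/x. Set MRS = p_x/p_y.
So 5·p_y·y = p_x·x; combined with the budget, a share 5/6 of income goes to x.
Demand: x*(p_x,p_y,I) = 5/6·I/p_x and y* = 1/6·I/p_y.
At p_x=8, p_y=19.5, I=80: x* = 5/6·80/8 = 8.3333.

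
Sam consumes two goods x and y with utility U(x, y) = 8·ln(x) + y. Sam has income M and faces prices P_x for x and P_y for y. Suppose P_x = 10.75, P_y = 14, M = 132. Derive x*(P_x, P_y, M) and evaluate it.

Set MRS = P_x/P_y: (8/x)/1 = P_x/P_y.
So x*(P_x,P_y) = 8·P_y/P_x, independent of income; and y* = (M − 8·P_y)/P_y.
At the given prices: x* = 8·14/10.75 = 10.4186.

x* = 10.4186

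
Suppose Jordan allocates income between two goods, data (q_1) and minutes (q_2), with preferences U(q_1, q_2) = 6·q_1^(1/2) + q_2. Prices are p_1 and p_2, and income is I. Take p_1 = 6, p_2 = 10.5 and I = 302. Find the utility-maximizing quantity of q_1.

q_1* = 27.5625

Utility is quasi-linear in q_2; the FOC for q_1 is 3/√q_1 = p_1/p_2.
Solve: √q_1 = 3·p_2/p_1, so q_1*(p_1,p_2) = (3·p_2/p_1)², and q_2* = (I − p_1·q_1*)/p_2.
Plugging in: q_1* = (3·10.5/6)² = 27.5625.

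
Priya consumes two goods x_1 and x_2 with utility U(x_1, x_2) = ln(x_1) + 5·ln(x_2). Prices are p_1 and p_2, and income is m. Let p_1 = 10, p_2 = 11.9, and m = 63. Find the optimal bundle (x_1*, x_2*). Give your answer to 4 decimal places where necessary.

The MRS is (1/5)·x_2/x_1. Set MRS = p_1/p_2.
So p_2·x_2 = 5·p_1·x_1; combined with the budget, a share 1/6 of income goes to x_1.
Demand: x_1*(p_1,p_2,m) = 1/6·m/p_1 and x_2* = 5/6·m/p_2.
At p_1=10, p_2=11.9, m=63: x_1* = 1/6·63/10 = 1.05, x_2* = 4.4118.

x_1* = 1.05, x_2* = 4.4118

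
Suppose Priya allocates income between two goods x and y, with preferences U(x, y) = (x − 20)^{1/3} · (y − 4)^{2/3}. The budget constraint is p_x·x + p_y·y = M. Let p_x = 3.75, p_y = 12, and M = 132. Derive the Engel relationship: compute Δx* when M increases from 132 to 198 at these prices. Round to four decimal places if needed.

Substituting into the budget: x* = 20 + 1/3·(M − 20·p_x − 4·p_y)/p_x, and y* = 4 + 2/3·(…)/p_y.
Discretionary income = 132 − 20·3.75 − 4·12 = 9; x* = 20 + 1/3·9/3.75 = 20.8.
At M' = 198: x* = 26.6667. Change: 26.6667 − 20.8 = 5.8667.

Δx* = 5.8667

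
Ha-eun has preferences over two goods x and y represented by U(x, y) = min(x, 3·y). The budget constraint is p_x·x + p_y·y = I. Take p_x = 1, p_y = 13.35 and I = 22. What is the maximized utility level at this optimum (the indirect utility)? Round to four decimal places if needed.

With perfect complements, no substitution: consume in ratio x:y = 3:1.
Budget: p_x·x + p_y·(1/3)·x = I, so (3·p_x + p_y)·x = 3·I.
Demand: x*(p_x,p_y,I) = 3·I/(3·p_x + p_y), y* = I/(3·p_x + p_y).
Here 3·1 + 13.35 = 16.35, giving x* = 4.0367 and y* = 1.3456.
Utility at the optimum: U(4.0367, 1.3456) = 4.0367.

V = 4.0367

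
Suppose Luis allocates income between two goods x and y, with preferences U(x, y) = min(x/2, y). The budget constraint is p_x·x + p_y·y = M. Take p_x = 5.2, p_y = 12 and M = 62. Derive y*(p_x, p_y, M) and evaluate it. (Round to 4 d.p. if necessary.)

y* = 2.7679

Demand: x*(p_x,p_y,M) = 2·M/(2·p_x + p_y), y* = M/(2·p_x + p_y).
Here 2·5.2 + 12 = 22.4, giving y* = 2.7679.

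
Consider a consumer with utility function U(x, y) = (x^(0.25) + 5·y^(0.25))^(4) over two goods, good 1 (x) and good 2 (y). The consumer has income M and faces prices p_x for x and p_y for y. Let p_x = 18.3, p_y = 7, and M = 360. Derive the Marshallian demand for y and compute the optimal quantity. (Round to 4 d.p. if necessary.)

MU_x ∝ x^(-0.75), MU_y ∝ 5·y^(-0.75), so MRS = (1/5)·(y/x)^(0.75) = p_x/p_y.
Hence y/x = (5·p_x/p_y)^(1/(0.75)), i.e. raised to the 4/3 power.
Substitute y = (y/x)·x into the budget: x* = M/(p_x + p_y·(y/x)).
Numerically y/x = 30.791492, so x* = 360/(18.3 + 7·30.791492) = 1.5395 and y* = 30.791492·1.5395 = 47.4038.

y* = 47.4038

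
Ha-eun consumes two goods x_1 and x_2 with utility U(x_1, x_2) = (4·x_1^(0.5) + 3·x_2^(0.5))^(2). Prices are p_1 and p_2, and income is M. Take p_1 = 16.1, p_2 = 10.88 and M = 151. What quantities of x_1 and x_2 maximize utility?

From the CES first-order condition, (4/3)·(x_2/x_1)^(0.5) = p_1/p_2.
Hence x_2/x_1 = ((3/4)·p_1/p_2)^(1/(0.5)), i.e. raised to the 2 power.
Substitute x_2 = (x_2/x_1)·x_1 into the budget: x_1* = M/(p_1 + p_2·(x_2/x_1)).
Numerically x_2/x_1 = 1.231733, so x_1* = 151/(16.1 + 10.88·1.231733) = 5.1184 and x_2* = 1.231733·5.1184 = 6.3045.

x_1* = 5.1184, x_2* = 6.3045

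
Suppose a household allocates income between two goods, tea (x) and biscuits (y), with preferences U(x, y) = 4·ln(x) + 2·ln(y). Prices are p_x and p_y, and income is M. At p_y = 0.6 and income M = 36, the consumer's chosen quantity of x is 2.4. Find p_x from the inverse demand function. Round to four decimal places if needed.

p_x = 10

MU_x/MU_y = (4·y)/(2·x); tangency sets this equal to p_x/p_y.
Rearranging, p_y·y = (1/2)·p_x·x. Substituting into the budget gives p_x·x·(1 + (1/2)) = M.
Demand: x*(p_x,p_y,M) = 2/3·M/p_x and y* = 1/3·M/p_y.
Set x* = 2.4 in the demand function and solve for p_x: p_x = 10.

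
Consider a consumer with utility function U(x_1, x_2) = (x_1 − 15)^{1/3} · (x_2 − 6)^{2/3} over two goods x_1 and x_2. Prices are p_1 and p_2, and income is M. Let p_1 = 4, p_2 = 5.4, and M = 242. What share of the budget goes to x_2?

Substituting into the budget: x_1* = 15 + 1/3·(M − 15·p_1 − 6·p_2)/p_1, and x_2* = 6 + 2/3·(…)/p_2.
Discretionary income = 242 − 15·4 − 6·5.4 = 149.6; x_1* = 15 + 1/3·149.6/4 = 27.4667; x_2* = 6 + 2/3·149.6/5.4 = 24.4691.
Expenditure on x_2: 5.4·24.4691 = 132.1333; share = 0.546.

share on x_2 = 0.546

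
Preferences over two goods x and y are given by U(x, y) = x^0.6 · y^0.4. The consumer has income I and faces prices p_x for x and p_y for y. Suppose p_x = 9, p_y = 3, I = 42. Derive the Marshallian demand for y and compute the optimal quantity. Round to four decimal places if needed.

The MRS is (3/2)·y/x. Set MRS = p_x/p_y.
Rearranging, p_y·y = (2/3)·p_x·x. Substituting into the budget gives p_x·x·(1 + (2/3)) = I.
Demand: x*(p_x,p_y,I) = 0.6·I/p_x and y* = 0.4·I/p_y.
At p_x=9, p_y=3, I=42: y* = 0.4·42/3 = 5.6.

y* = 5.6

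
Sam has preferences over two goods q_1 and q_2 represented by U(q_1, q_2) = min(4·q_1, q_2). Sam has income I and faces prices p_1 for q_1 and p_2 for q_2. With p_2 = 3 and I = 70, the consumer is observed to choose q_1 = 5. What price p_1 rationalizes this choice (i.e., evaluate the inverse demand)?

p_1 = 2

With perfect complements, no substitution: consume in ratio q_1:q_2 = 1:4.
Budget: p_1·q_1 + p_2·4·q_1 = I, so (p_1 + 4·p_2)·q_1 = I.
Demand: q_1*(p_1,p_2,I) = I/(p_1 + 4·p_2), q_2* = 4·I/(p_1 + 4·p_2).
Set q_1* = 5 in the demand function and solve for p_1: p_1 = 2.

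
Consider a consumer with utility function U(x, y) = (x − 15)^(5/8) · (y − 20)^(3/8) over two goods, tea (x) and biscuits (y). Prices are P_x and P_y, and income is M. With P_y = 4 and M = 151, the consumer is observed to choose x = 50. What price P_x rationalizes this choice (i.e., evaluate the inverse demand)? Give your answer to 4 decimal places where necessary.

P_x = 1

Let x' = x−15, y' = y−20. MRS = (5/3)·y'/x' = P_x/P_y.
Substituting into the budget: x* = 15 + 0.625·(M − 15·P_x − 20·P_y)/P_x, and y* = 20 + 0.375·(…)/P_y.
Set x* = 50 in the demand function and solve for P_x: P_x = 1.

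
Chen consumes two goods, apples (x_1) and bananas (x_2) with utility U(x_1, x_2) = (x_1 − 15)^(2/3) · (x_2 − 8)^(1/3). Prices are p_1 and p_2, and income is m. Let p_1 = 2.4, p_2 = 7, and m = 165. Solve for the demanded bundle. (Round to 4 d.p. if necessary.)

This is Cobb-Douglas in (x_1−15, x_2−8): tangency gives 2/3·p_2·(x_2−8) = 1/3·p_1·(x_1−15).
Substituting into the budget: x_1* = 15 + 2/3·(m − 15·p_1 − 8·p_2)/p_1, and x_2* = 8 + 1/3·(…)/p_2.
Discretionary income = 165 − 15·2.4 − 8·7 = 73; x_1* = 15 + 2/3·73/2.4 = 35.2778; x_2* = 8 + 1/3·73/7 = 11.4762.

x_1* = 35.2778, x_2* = 11.4762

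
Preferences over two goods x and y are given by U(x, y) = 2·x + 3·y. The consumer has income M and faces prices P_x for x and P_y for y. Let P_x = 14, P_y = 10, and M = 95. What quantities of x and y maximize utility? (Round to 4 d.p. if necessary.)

x* = 0, y* = 9.5

Linear utility — the consumer picks whichever good has higher MU/price: 2/14 = 0.1429 vs 3/10 = 0.3.
y gives more utility per dollar, so spend all income on y: y* = M/P_y, x* = 0.
Numerically: x* = 0, y* = 9.5.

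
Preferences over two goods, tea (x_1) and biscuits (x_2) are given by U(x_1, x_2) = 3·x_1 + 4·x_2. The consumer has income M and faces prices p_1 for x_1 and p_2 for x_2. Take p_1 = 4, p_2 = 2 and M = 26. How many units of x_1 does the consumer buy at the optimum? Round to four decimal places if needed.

Linear utility — the consumer picks whichever good has higher MU/price: 3/4 = 0.75 vs 4/2 = 2.
x_2 gives more utility per dollar, so spend all income on x_2: x_2* = M/p_2, x_1* = 0.
Numerically: x_1* = 0, x_2* = 13.

x_1* = 0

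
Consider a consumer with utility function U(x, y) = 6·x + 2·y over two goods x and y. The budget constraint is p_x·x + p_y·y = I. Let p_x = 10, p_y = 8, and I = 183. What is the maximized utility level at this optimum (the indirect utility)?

V = 109.8

Linear utility — the consumer picks whichever good has higher MU/price: 6/10 = 0.6 vs 2/8 = 0.25.
x gives more utility per dollar, so spend all income on x: x* = I/p_x, y* = 0.
Numerically: x* = 18.3, y* = 0.
Utility at the optimum: U(18.3, 0) = 109.8.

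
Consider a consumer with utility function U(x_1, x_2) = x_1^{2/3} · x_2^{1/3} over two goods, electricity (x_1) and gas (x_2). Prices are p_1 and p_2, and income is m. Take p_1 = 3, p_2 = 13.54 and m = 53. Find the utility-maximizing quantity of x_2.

The MRS is 2·x_2/x_1. Set MRS = p_1/p_2.
Rearranging, p_2·x_2 = (1/2)·p_1·x_1. Substituting into the budget gives p_1·x_1·(1 + (1/2)) = m.
Demand: x_1*(p_1,p_2,m) = 2/3·m/p_1 and x_2* = 1/3·m/p_2.
At p_1=3, p_2=13.54, m=53: x_2* = 1/3·53/13.54 = 1.3048.

x_2* = 1.3048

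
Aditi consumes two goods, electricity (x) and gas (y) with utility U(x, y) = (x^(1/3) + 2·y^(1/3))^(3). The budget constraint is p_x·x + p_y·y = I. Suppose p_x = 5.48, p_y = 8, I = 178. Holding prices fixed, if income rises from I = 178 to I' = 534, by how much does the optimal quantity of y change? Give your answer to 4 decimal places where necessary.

MU_x ∝ x^(-2/3), MU_y ∝ 2·y^(-2/3), so MRS = (1/2)·(y/x)^(2/3) = p_x/p_y.
Solve for the ratio: y/x = [2·p_x/p_y]^(1.5).
Substitute y = (y/x)·x into the budget: x* = I/(p_x + p_y·(y/x)).
Numerically y/x = 1.603544, so x* = 178/(5.48 + 8·1.603544) = 9.7223 and y* = 1.603544·9.7223 = 15.5902.
At I' = 534: y* = 46.7706. Change: 46.7706 − 15.5902 = 31.1804.

Δy* = 31.1804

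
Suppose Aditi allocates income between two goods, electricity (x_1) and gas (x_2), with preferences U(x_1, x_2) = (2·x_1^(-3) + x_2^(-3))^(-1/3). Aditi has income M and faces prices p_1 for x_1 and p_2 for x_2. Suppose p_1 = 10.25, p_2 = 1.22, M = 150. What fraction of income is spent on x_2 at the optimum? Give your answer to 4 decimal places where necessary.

MRS = MU_x_1/MU_x_2 = 2·(x_2/x_1)^(4). Set equal to p_1/p_2.
Solve for the ratio: x_2/x_1 = [(1/2)·p_1/p_2]^(0.25).
Substitute x_2 = (x_2/x_1)·x_1 into the budget: x_1* = M/(p_1 + p_2·(x_2/x_1)).
Numerically x_2/x_1 = 1.431639, so x_1* = 150/(10.25 + 1.22·1.431639) = 12.5035 and x_2* = 1.431639·12.5035 = 17.9006.
Expenditure on x_2: 1.22·17.9006 = 21.8387; share = 0.1456.

share on x_2 = 0.1456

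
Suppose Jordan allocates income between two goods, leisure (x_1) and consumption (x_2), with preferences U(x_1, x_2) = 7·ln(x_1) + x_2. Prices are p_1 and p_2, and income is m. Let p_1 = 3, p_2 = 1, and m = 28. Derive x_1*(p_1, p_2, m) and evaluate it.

MU_x_1 = 7/x_1, MU_x_2 = 1. Tangency: 7/x_1 = p_1/p_2.
So x_1*(p_1,p_2) = 7·p_2/p_1, independent of income; and x_2* = (m − 7·p_2)/p_2.
At the given prices: x_1* = 7·1/3 = 2.3333.

x_1* = 2.3333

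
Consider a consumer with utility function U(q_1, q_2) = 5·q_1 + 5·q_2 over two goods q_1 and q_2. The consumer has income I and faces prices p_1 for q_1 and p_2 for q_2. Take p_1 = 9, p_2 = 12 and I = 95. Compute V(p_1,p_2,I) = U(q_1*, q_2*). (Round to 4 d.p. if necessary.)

Numerically: q_1* = 10.5556, q_2* = 0.
Utility at the optimum: U(10.5556, 0) = 52.7778.

V = 52.7778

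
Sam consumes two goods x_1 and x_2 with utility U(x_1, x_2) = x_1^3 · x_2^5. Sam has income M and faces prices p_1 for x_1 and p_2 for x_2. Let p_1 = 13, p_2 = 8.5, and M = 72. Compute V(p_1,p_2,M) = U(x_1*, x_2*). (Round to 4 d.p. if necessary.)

V = 37258.8268

The MRS is (3/5)·x_2/x_1. Set MRS = p_1/p_2.
So 3·p_2·x_2 = 5·p_1·x_1; combined with the budget, a share 0.375 of income goes to x_1.
Demand: x_1*(p_1,p_2,M) = 0.375·M/p_1 and x_2* = 0.625·M/p_2.
At p_1=13, p_2=8.5, M=72: x_1* = 0.375·72/13 = 2.0769, x_2* = 5.2941.
Utility at the optimum: U(2.0769, 5.2941) = 37258.8268.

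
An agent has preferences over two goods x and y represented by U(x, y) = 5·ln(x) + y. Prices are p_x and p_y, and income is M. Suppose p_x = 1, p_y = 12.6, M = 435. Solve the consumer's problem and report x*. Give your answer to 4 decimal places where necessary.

x* = 63

MU_x = 5/x, MU_y = 1. Tangency: 5/x = p_x/p_y.
So x*(p_x,p_y) = 5·p_y/p_x, independent of income; and y* = (M − 5·p_y)/p_y.
At the given prices: x* = 5·12.6/1 = 63.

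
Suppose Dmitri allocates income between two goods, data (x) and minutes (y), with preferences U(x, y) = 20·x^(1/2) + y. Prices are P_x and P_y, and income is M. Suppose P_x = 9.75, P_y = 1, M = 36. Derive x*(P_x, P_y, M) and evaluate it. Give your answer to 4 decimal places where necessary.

x* = 1.0519

Thus x* = (10·P_y/P_x)² — independent of M — with the rest of income spent on y.
Plugging in: x* = (10·1/9.75)² = 1.0519.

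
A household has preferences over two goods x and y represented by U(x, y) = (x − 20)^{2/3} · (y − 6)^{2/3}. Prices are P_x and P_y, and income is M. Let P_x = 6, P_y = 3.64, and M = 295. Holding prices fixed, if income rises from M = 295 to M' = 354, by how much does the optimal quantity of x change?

Δx* = 4.9167

MRS = (y−6)/(x−20). Tangency with P_x/P_y gives y−6 = (P_x/P_y)·(x−20).
After buying the subsistence bundle (20, 6), a share 0.5 of the remaining income goes to x: x* = 20 + 0.5·(M − 20P_x − 6P_y)/P_x.
Discretionary income = 295 − 20·6 − 6·3.64 = 153.16; x* = 20 + 0.5·153.16/6 = 32.7633.
At M' = 354: x* = 37.68. Change: 37.68 − 32.7633 = 4.9167.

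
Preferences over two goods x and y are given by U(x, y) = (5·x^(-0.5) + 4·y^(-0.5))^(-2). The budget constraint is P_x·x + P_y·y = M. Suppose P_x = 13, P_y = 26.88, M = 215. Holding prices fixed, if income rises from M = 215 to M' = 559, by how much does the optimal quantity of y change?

Substitute y = (y/x)·x into the budget: x* = M/(P_x + P_y·(y/x)).
Numerically y/x = 0.530969, so x* = 215/(13 + 26.88·0.530969) = 7.8834 and y* = 0.530969·7.8834 = 4.1858.
At M' = 559: y* = 10.8832. Change: 10.8832 − 4.1858 = 6.6974.

Δy* = 6.6974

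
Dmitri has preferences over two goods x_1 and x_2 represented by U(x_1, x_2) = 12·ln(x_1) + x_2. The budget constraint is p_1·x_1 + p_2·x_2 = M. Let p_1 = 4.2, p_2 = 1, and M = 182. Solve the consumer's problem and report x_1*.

x_1* = 2.8571

MU_x_1 = 12/x_1, MU_x_2 = 1. Tangency: 12/x_1 = p_1/p_2.
So x_1*(p_1,p_2) = 12·p_2/p_1, independent of income; and x_2* = (M − 12·p_2)/p_2.
At the given prices: x_1* = 12·1/4.2 = 2.8571.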